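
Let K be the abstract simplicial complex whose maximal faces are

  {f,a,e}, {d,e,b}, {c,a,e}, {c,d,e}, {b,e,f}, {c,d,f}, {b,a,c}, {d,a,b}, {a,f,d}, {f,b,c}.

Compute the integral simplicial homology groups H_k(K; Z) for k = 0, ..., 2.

Fix the vertex order a < b < c < d < e < f and write every simplex with vertices in increasing order. Then dim K = 2 and the simplices of K are:

  0-simplices (6): a, b, c, d, e, f
  1-simplices (15): ab, ac, ad, ae, af, bc, bd, be, bf, cd, ce, cf, de, df, ef
  2-simplices (10): abc, abd, ace, adf, aef, bcf, bde, bef, cde, cdf

so the chain groups are C_0 ≅ Z^6, C_1 ≅ Z^15, C_2 ≅ Z^10.

∂_1: C_1 → C_0 maps an edge to its endpoints' difference, ∂[p,q] = q − p.
This gives a 6×15 integer matrix of rank 5; reducing to Smith normal form yields diagonal entries (1,1,1,1,1).

The boundary map ∂_2: C_2 → C_1 sends each 2-simplex [p,q,r] to [q,r] − [p,r] + [p,q]. For instance
  ∂bde = de − be + bd,
  ∂bcf = cf − bf + bc.
The 15×10 boundary matrix has rank 10 and Smith normal form diag(1,1,1,1,1,1,1,1,1,2).

Computing H_k = (kernel of ∂_k) / (image of ∂_{k+1}):

  H_0: rank C_0 − rank ∂_1 = 6 − 5 = 1, and the invariant factors of ∂_1 are all 1, so H_0 ≅ Z.
  H_1: rank ker ∂_1 − rank ∂_2 = (15 − 5) − 10 = 0, and ∂_2 has invariant factor 2 > 1, so H_1 ≅ Z/2.
  H_2: rank ker ∂_2 − rank ∂_3 = (10 − 10) − 0 = 0, and there is no ∂_3, so H_2 ≅ 0.

H_0 = Z,  H_1 = Z/2,  H_2 = 0.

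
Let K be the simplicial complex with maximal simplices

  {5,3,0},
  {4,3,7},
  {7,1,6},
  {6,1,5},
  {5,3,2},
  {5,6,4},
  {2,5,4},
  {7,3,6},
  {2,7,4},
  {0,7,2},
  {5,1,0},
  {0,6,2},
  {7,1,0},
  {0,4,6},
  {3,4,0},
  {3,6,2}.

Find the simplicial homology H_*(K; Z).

Fix the vertex order 0 < 1 < 2 < 3 < 4 < 5 < 6 < 7 and write every simplex with vertices in increasing order. Then dim K = 2 and the simplices of K are:

  0-simplices (8): [0], [1], [2], [3], [4], [5], [6], [7]
  1-simplices (24): (24 of them)
  2-simplices (16): [0,1,5], [0,1,7], [0,2,6], [0,2,7], [0,3,4], [0,3,5], [0,4,6], [1,5,6], [1,6,7], [2,3,5], [2,3,6], [2,4,5], [2,4,7], [3,4,7], [3,6,7], [4,5,6]

giving chain groups C_0 ≅ Z^8, C_1 ≅ Z^24, C_2 ≅ Z^16.

Boundary ∂_1: C_1 → C_0 is given by ∂[p,q] = [q] − [p].
The resulting 8×24 matrix has rank 7, and its Smith normal form has invariant factors (1,1,1,1,1,1,1).

The boundary map ∂_2: C_2 → C_1 acts by ∂[p,q,r] = [q,r] − [p,r] + [p,q]. For instance
  ∂[0,3,4] = [3,4] − [0,4] + [0,3],
  ∂[2,3,5] = [3,5] − [2,5] + [2,3].
The 24×16 boundary matrix has rank 15 and Smith normal form diag(1,1,1,1,1,1,1,1,1,1,1,1,1,1,1).

Now H_k = ker ∂_k / im ∂_{k+1}, so:

  H_0: rank C_0 − rank ∂_1 = 8 − 7 = 1, and the invariant factors of ∂_1 are all 1, so H_0 = Z.
  H_1: rank ker ∂_1 − rank ∂_2 = (24 − 7) − 15 = 2, and the invariant factors of ∂_2 are all 1, so H_1 = Z^2.
  H_2: rank ker ∂_2 − rank ∂_3 = (16 − 15) − 0 = 1, and there is no ∂_3, so H_2 = Z.

As a check, the Euler characteristic is 8 − 24 + 16 = 0, which agrees with 1 − 2 + 1 = 0.
(K is a triangulation of the torus T^2.)

H_0 ≅ Z,  H_1 ≅ Z^2,  H_2 ≅ Z.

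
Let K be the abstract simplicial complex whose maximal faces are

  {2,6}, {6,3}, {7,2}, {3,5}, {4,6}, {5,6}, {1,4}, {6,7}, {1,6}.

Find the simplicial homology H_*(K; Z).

H_0 ≅ Z,  H_1 ≅ Z^3.

K has 7 vertices, 9 edges.
rank ∂_0 = 0, rank ∂_1 = 6 ⇒ b_0 = 7 − 0 − 6 = 1; all invariant factors of ∂_1 are 1 so no torsion. So H_0 = Z.
rank ∂_1 = 6, rank ∂_2 = 0 ⇒ b_1 = 9 − 6 − 0 = 3. So H_1 = Z^3.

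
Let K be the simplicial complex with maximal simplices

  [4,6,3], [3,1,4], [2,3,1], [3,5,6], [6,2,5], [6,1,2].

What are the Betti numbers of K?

Fix the vertex order 1 < 2 < 3 < 4 < 5 < 6 and write every simplex with vertices in increasing order. Then dim K = 2 and the simplices of K are:

  0-simplices (6): [1], [2], [3], [4], [5], [6]
  1-simplices (12): [1,2], [1,3], [1,4], [1,6], [2,3], [2,5], [2,6], [3,4], [3,5], [3,6], [4,6], [5,6]
  2-simplices (6): [1,2,3], [1,2,6], [1,3,4], [2,5,6], [3,4,6], [3,5,6]

giving chain groups C_0 ≅ Z^6, C_1 ≅ Z^12, C_2 ≅ Z^6.

The boundary map ∂_1: C_1 → C_0 sends each edge [p,q] (with p < q) to q − p.
This gives a 6×12 integer matrix of rank 5; reducing to Smith normal form yields diagonal entries (1,1,1,1,1).

The boundary map ∂_2: C_2 → C_1 sends each 2-simplex [p,q,r] to [q,r] − [p,r] + [p,q]. For instance
  ∂[1,2,3] = [2,3] − [1,3] + [1,2],
  ∂[1,2,6] = [2,6] − [1,6] + [1,2].
As a 12×6 matrix over Z this has rank 6, with invariant factors (1,1,1,1,1,1).

From H_k ≅ ker(∂_k) / im(∂_{k+1}) we obtain:

  H_0: rank C_0 − rank ∂_1 = 6 − 5 = 1, and the invariant factors of ∂_1 are all 1, so H_0 ≅ Z.
  H_1: rank ker ∂_1 − rank ∂_2 = (12 − 5) − 6 = 1, and the invariant factors of ∂_2 are all 1, so H_1 ≅ Z.
  H_2: rank ker ∂_2 − rank ∂_3 = (6 − 6) − 0 = 0, and there is no ∂_3, so H_2 ≅ 0.

Hence the Betti numbers are b_0 = 1, b_1 = 1, b_2 = 0.

b_0 = 1, b_1 = 1, b_2 = 0.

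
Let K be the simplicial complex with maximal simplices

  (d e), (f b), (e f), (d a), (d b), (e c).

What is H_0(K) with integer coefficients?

H_0 ≅ Z.

K has 6 vertices, 6 edges.
rank ∂_0 = 0, rank ∂_1 = 5 ⇒ b_0 = 6 − 0 − 5 = 1; all invariant factors of ∂_1 are 1 so no torsion. So H_0 = Z.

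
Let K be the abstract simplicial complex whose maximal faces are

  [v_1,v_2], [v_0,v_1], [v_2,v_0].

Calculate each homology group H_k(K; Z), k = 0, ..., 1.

Take the total order v_0 < v_1 < v_2 on the vertex set. Then K (dimension 1) consists of the simplices:

  0-simplices (3): [v_0], [v_1], [v_2]
  1-simplices (3): [v_0,v_1], [v_0,v_2], [v_1,v_2]

giving chain groups C_0 ≅ Z^3, C_1 ≅ Z^3.

Boundary ∂_1: C_1 → C_0 is given by ∂[p,q] = [q] − [p]. For instance
  ∂[v_0,v_2] = [v_2] − [v_0].
This gives a 3×3 integer matrix of rank 2; reducing to Smith normal form yields diagonal entries (1,1).

Now H_k = ker ∂_k / im ∂_{k+1}, so:

  H_0: rank C_0 − rank ∂_1 = 3 − 2 = 1, and the invariant factors of ∂_1 are all 1, so H_0 ≅ Z.
  H_1: rank ker ∂_1 − rank ∂_2 = (3 − 2) − 0 = 1, and there is no ∂_2, so H_1 ≅ Z.

H_0 ≅ Z,  H_1 ≅ Z.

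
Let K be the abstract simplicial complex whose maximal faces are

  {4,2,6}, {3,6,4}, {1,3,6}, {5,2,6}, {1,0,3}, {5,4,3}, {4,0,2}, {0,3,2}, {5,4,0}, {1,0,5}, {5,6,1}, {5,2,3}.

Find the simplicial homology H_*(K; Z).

H_0 ≅ Z,  H_1 ≅ Z/2,  H_2 = 0.

K has 7 vertices, 18 edges, 12 triangles.
rank ∂_0 = 0, rank ∂_1 = 6 ⇒ b_0 = 7 − 0 − 6 = 1; all invariant factors of ∂_1 are 1 so no torsion. So H_0 = Z.
rank ∂_1 = 6, rank ∂_2 = 12 ⇒ b_1 = 18 − 6 − 12 = 0; ∂_2 has invariant factor(s) [2] giving torsion. So H_1 = Z/2.
rank ∂_2 = 12, rank ∂_3 = 0 ⇒ b_2 = 12 − 12 − 0 = 0. So H_2 = 0.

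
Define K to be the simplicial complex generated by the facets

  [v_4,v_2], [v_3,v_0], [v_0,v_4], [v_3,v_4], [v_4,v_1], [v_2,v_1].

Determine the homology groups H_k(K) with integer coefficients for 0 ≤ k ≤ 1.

H_0 = Z,  H_1 = Z^2.

We work with the vertex ordering v_0 < v_1 < v_2 < v_3 < v_4. The simplices of K, each written with vertices in increasing order, are:

  0-simplices (5): [v_0], [v_1], [v_2], [v_3], [v_4]
  1-simplices (6): [v_0,v_3], [v_0,v_4], [v_1,v_2], [v_1,v_4], [v_2,v_4], [v_3,v_4]

Hence C_0 ≅ Z^5, C_1 ≅ Z^6.

Boundary ∂_1: C_1 → C_0 is given by ∂[p,q] = [q] − [p].
The 5×6 boundary matrix has rank 4 and Smith normal form diag(1,1,1,1).

Now H_k = ker ∂_k / im ∂_{k+1}, so:

  H_0: rank C_0 − rank ∂_1 = 5 − 4 = 1, and the invariant factors of ∂_1 are all 1, so H_0 ≅ Z.
  H_1: rank ker ∂_1 − rank ∂_2 = (6 − 4) − 0 = 2, and there is no ∂_2, so H_1 ≅ Z^2.

As a check, the Euler characteristic is 5 − 6 = -1, which agrees with 1 − 2 = -1.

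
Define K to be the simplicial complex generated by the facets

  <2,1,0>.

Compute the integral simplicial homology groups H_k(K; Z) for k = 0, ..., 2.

H_0 = Z,  H_1 = 0,  H_2 = 0.

We work with the vertex ordering 0 < 1 < 2. The simplices of K, each written with vertices in increasing order, are:

  0-simplices (3): [0], [1], [2]
  1-simplices (3): [0,1], [0,2], [1,2]
  2-simplices (1): [0,1,2]

giving chain groups C_0 ≅ Z^3, C_1 ≅ Z^3, C_2 ≅ Z^1.

The boundary map ∂_1: C_1 → C_0 maps an edge to its endpoints' difference, ∂[p,q] = q − p. For instance
  ∂[1,2] = [2] − [1].
The 3×3 boundary matrix has rank 2 and Smith normal form diag(1,1).

Boundary ∂_2: C_2 → C_1 sends each 2-simplex [p,q,r] to [q,r] − [p,r] + [p,q]. For instance
  ∂[0,1,2] = [1,2] − [0,2] + [0,1].
The 3×1 boundary matrix has rank 1 and Smith normal form diag(1).

From H_k ≅ ker(∂_k) / im(∂_{k+1}) we obtain:

  H_0: rank C_0 − rank ∂_1 = 3 − 2 = 1, and the invariant factors of ∂_1 are all 1, so H_0 ≅ Z.
  H_1: rank ker ∂_1 − rank ∂_2 = (3 − 2) − 1 = 0, and the invariant factors of ∂_2 are all 1, so H_1 ≅ 0.
  H_2: rank ker ∂_2 − rank ∂_3 = (1 − 1) − 0 = 0, and there is no ∂_3, so H_2 ≅ 0.

(K is a triangulation of the 2-simplex.)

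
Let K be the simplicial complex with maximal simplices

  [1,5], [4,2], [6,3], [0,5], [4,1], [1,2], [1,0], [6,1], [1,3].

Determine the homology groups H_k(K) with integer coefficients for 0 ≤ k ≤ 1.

Fix the vertex order 0 < 1 < 2 < 3 < 4 < 5 < 6 and write every simplex with vertices in increasing order. Then dim K = 1 and the simplices of K are:

  0-simplices (7): [0], [1], [2], [3], [4], [5], [6]
  1-simplices (9): [0,1], [0,5], [1,2], [1,3], [1,4], [1,5], [1,6], [2,4], [3,6]

so the chain groups are C_0 ≅ Z^7, C_1 ≅ Z^9.

Boundary ∂_1: C_1 → C_0 maps an edge to its endpoints' difference, ∂[p,q] = q − p. For instance
  ∂[1,5] = [5] − [1].
The 7×9 boundary matrix has rank 6 and Smith normal form diag(1,1,1,1,1,1).

Now H_k = ker ∂_k / im ∂_{k+1}, so:

  H_0: rank C_0 − rank ∂_1 = 7 − 6 = 1, and the invariant factors of ∂_1 are all 1, so H_0 = Z.
  H_1: rank ker ∂_1 − rank ∂_2 = (9 − 6) − 0 = 3, and there is no ∂_2, so H_1 = Z^3.

As a check, the Euler characteristic is 7 − 9 = -2, which agrees with 1 − 3 = -2.

H_0 = Z,  H_1 = Z^3.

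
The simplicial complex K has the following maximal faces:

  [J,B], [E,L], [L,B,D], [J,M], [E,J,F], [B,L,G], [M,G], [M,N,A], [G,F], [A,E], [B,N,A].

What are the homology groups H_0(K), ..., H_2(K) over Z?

Order the vertices as A < B < D < E < F < G < J < L < M < N. Listing each simplex with vertices in this order, K has dimension 2 with simplices:

  0-simplices (10): A, B, D, E, F, G, J, L, M, N
  1-simplices (19): AB, AE, AM, AN, BD, BG, BJ, BL, BN, DL, EF, EJ, EL, FG, FJ, GL, GM, JM, MN
  2-simplices (5): ABN, AMN, BDL, BGL, EFJ

so the chain groups are C_0 ≅ Z^10, C_1 ≅ Z^19, C_2 ≅ Z^5.

∂_1: C_1 → C_0 maps an edge to its endpoints' difference, ∂[p,q] = q − p.
The resulting 10×19 matrix has rank 9, and its Smith normal form has invariant factors (1,1,1,1,1,1,1,1,1).

The boundary map ∂_2: C_2 → C_1 acts by ∂[p,q,r] = [q,r] − [p,r] + [p,q]. For instance
  ∂BGL = GL − BL + BG,
  ∂EFJ = FJ − EJ + EF.
As a 19×5 matrix over Z this has rank 5, with invariant factors (1,1,1,1,1).

From H_k ≅ ker(∂_k) / im(∂_{k+1}) we obtain:

  H_0: rank C_0 − rank ∂_1 = 10 − 9 = 1, and the invariant factors of ∂_1 are all 1, so H_0 ≅ Z.
  H_1: rank ker ∂_1 − rank ∂_2 = (19 − 9) − 5 = 5, and the invariant factors of ∂_2 are all 1, so H_1 ≅ Z^5.
  H_2: rank ker ∂_2 − rank ∂_3 = (5 − 5) − 0 = 0, and there is no ∂_3, so H_2 ≅ 0.

As a check, the Euler characteristic is 10 − 19 + 5 = -4, which agrees with 1 − 5 + 0 = -4.

H_0 ≅ Z,  H_1 ≅ Z^5,  H_2 = 0.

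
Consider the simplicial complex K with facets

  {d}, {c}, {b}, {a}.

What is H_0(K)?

Fix the vertex order a < b < c < d and write every simplex with vertices in increasing order. Then dim K = 0 and the simplices of K are:

  0-simplices (4): a, b, c, d

so the chain groups are C_0 ≅ Z^4.

Computing H_k = (kernel of ∂_k) / (image of ∂_{k+1}):

  H_0: rank C_0 − rank ∂_1 = 4 − 0 = 4, and there is no ∂_1, so H_0 ≅ Z^4.

H_0 ≅ Z^4.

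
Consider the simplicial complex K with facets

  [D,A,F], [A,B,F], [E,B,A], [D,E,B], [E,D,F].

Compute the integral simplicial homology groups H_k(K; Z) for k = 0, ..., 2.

Order the vertices as A < B < D < E < F. Listing each simplex with vertices in this order, K has dimension 2 with simplices:

  0-simplices (5): A, B, D, E, F
  1-simplices (10): AB, AD, AE, AF, BD, BE, BF, DE, DF, EF
  2-simplices (5): ABE, ABF, ADF, BDE, DEF

Hence C_0 ≅ Z^5, C_1 ≅ Z^10, C_2 ≅ Z^5.

∂_1: C_1 → C_0 is given by ∂[p,q] = [q] − [p]. For instance
  ∂DE = E − D.
As a 5×10 matrix over Z this has rank 4, with invariant factors (1,1,1,1).

The boundary map ∂_2: C_2 → C_1 acts by ∂[p,q,r] = [q,r] − [p,r] + [p,q]. For instance
  ∂ABE = BE − AE + AB,
  ∂ADF = DF − AF + AD.
The resulting 10×5 matrix has rank 5, and its Smith normal form has invariant factors (1,1,1,1,1).

From H_k ≅ ker(∂_k) / im(∂_{k+1}) we obtain:

  H_0: rank C_0 − rank ∂_1 = 5 − 4 = 1, and the invariant factors of ∂_1 are all 1, so H_0 = Z.
  H_1: rank ker ∂_1 − rank ∂_2 = (10 − 4) − 5 = 1, and the invariant factors of ∂_2 are all 1, so H_1 = Z.
  H_2: rank ker ∂_2 − rank ∂_3 = (5 − 5) − 0 = 0, and there is no ∂_3, so H_2 = 0.

H_0 = Z,  H_1 = Z,  H_2 = 0.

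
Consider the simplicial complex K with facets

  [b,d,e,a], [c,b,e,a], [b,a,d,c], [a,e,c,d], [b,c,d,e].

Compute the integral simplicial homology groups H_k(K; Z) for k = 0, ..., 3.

We work with the vertex ordering a < b < c < d < e. The simplices of K, each written with vertices in increasing order, are:

  0-simplices (5): a, b, c, d, e
  1-simplices (10): ab, ac, ad, ae, bc, bd, be, cd, ce, de
  2-simplices (10): abc, abd, abe, acd, ace, ade, bcd, bce, bde, cde
  3-simplices (5): abcd, abce, abde, acde, bcde

so the chain groups are C_0 ≅ Z^5, C_1 ≅ Z^10, C_2 ≅ Z^10, C_3 ≅ Z^5.

Boundary ∂_1: C_1 → C_0 sends each edge [p,q] (with p < q) to q − p.
As a 5×10 matrix over Z this has rank 4, with invariant factors (1,1,1,1).

∂_2: C_2 → C_1 sends each 2-simplex [p,q,r] to [q,r] − [p,r] + [p,q]. For instance
  ∂acd = cd − ad + ac,
  ∂abc = bc − ac + ab.
The 10×10 boundary matrix has rank 6 and Smith normal form diag(1,1,1,1,1,1).

Boundary ∂_3: C_3 → C_2 sends each 3-simplex σ to the alternating sum Σ_i (−1)^i (σ with its i-th vertex removed). For instance
  ∂abce = bce − ace + abe − abc,
  ∂acde = cde − ade + ace − acd.
This gives a 10×5 integer matrix of rank 4; reducing to Smith normal form yields diagonal entries (1,1,1,1).

From H_k ≅ ker(∂_k) / im(∂_{k+1}) we obtain:

  H_0: rank C_0 − rank ∂_1 = 5 − 4 = 1, and the invariant factors of ∂_1 are all 1, so H_0 ≅ Z.
  H_1: rank ker ∂_1 − rank ∂_2 = (10 − 4) − 6 = 0, and the invariant factors of ∂_2 are all 1, so H_1 ≅ 0.
  H_2: rank ker ∂_2 − rank ∂_3 = (10 − 6) − 4 = 0, and the invariant factors of ∂_3 are all 1, so H_2 ≅ 0.
  H_3: rank ker ∂_3 − rank ∂_4 = (5 − 4) − 0 = 1, and there is no ∂_4, so H_3 ≅ Z.

H_0 = Z,  H_1 = 0,  H_2 = 0,  H_3 = Z.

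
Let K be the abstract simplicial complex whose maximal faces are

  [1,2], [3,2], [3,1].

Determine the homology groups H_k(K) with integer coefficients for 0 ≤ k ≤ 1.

Fix the vertex order 1 < 2 < 3 and write every simplex with vertices in increasing order. Then dim K = 1 and the simplices of K are:

  0-simplices (3): [1], [2], [3]
  1-simplices (3): [1,2], [1,3], [2,3]

so the chain groups are C_0 ≅ Z^3, C_1 ≅ Z^3.

The boundary map ∂_1: C_1 → C_0 is given by ∂[p,q] = [q] − [p]. For instance
  ∂[1,2] = [2] − [1].
The resulting 3×3 matrix has rank 2, and its Smith normal form has invariant factors (1,1).

From H_k ≅ ker(∂_k) / im(∂_{k+1}) we obtain:

  H_0: rank C_0 − rank ∂_1 = 3 − 2 = 1, and the invariant factors of ∂_1 are all 1, so H_0 = Z.
  H_1: rank ker ∂_1 − rank ∂_2 = (3 − 2) − 0 = 1, and there is no ∂_2, so H_1 = Z.

As a check, the Euler characteristic is 3 − 3 = 0, which agrees with 1 − 1 = 0.

H_0 = Z,  H_1 = Z.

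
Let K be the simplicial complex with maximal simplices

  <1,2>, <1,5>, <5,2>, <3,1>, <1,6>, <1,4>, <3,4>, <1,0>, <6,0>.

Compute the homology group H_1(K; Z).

H_1 ≅ Z^3.

K has 7 vertices, 9 edges.
rank ∂_1 = 6, rank ∂_2 = 0 ⇒ b_1 = 9 − 6 − 0 = 3. So H_1 ≅ Z^3.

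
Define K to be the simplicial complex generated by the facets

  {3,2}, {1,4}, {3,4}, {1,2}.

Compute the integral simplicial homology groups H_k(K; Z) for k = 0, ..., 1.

Take the total order 1 < 2 < 3 < 4 on the vertex set. Then K (dimension 1) consists of the simplices:

  0-simplices (4): [1], [2], [3], [4]
  1-simplices (4): [1,2], [1,4], [2,3], [3,4]

so the chain groups are C_0 ≅ Z^4, C_1 ≅ Z^4.

The boundary map ∂_1: C_1 → C_0 maps an edge to its endpoints' difference, ∂[p,q] = q − p. For instance
  ∂[1,2] = [2] − [1].
The 4×4 boundary matrix has rank 3 and Smith normal form diag(1,1,1).

Reading off H_k = ker ∂_k / im ∂_{k+1}:

  H_0: rank C_0 − rank ∂_1 = 4 − 3 = 1, and the invariant factors of ∂_1 are all 1, so H_0 = Z.
  H_1: rank ker ∂_1 − rank ∂_2 = (4 − 3) − 0 = 1, and there is no ∂_2, so H_1 = Z.

As a check, the Euler characteristic is 4 − 4 = 0, which agrees with 1 − 1 = 0.

H_0 = Z,  H_1 = Z.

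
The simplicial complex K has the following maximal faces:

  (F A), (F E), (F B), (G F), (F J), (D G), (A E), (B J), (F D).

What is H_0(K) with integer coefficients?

H_0 = Z.

Order the vertices as A < B < D < E < F < G < J. Listing each simplex with vertices in this order, K has dimension 1 with simplices:

  0-simplices (7): A, B, D, E, F, G, J
  1-simplices (9): AE, AF, BF, BJ, DF, DG, EF, FG, FJ

Hence C_0 ≅ Z^7, C_1 ≅ Z^9.

Boundary ∂_1: C_1 → C_0 maps an edge to its endpoints' difference, ∂[p,q] = q − p. For instance
  ∂AF = F − A.
The 7×9 boundary matrix has rank 6 and Smith normal form diag(1,1,1,1,1,1).

Computing H_k = (kernel of ∂_k) / (image of ∂_{k+1}):

  H_0: rank C_0 − rank ∂_1 = 7 − 6 = 1, and the invariant factors of ∂_1 are all 1, so H_0 = Z.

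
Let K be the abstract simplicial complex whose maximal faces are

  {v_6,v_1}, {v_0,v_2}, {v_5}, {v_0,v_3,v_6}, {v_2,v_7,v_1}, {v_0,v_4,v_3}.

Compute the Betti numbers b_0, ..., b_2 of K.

Order the vertices as v_0 < v_1 < v_2 < v_3 < v_4 < v_5 < v_6 < v_7. Listing each simplex with vertices in this order, K has dimension 2 with simplices:

  0-simplices (8): [v_0], [v_1], [v_2], [v_3], [v_4], [v_5], [v_6], [v_7]
  1-simplices (10): [v_0,v_2], [v_0,v_3], [v_0,v_4], [v_0,v_6], [v_1,v_2], [v_1,v_6], [v_1,v_7], [v_2,v_7], [v_3,v_4], [v_3,v_6]
  2-simplices (3): [v_0,v_3,v_4], [v_0,v_3,v_6], [v_1,v_2,v_7]

giving chain groups C_0 ≅ Z^8, C_1 ≅ Z^10, C_2 ≅ Z^3.

∂_1: C_1 → C_0 sends each edge [p,q] (with p < q) to q − p. For instance
  ∂[v_1,v_6] = [v_6] − [v_1].
As a 8×10 matrix over Z this has rank 6, with invariant factors (1,1,1,1,1,1).

The boundary map ∂_2: C_2 → C_1 acts by ∂[p,q,r] = [q,r] − [p,r] + [p,q]. For instance
  ∂[v_1,v_2,v_7] = [v_2,v_7] − [v_1,v_7] + [v_1,v_2],
  ∂[v_0,v_3,v_4] = [v_3,v_4] − [v_0,v_4] + [v_0,v_3].
The 10×3 boundary matrix has rank 3 and Smith normal form diag(1,1,1).

Now H_k = ker ∂_k / im ∂_{k+1}, so:

  H_0: rank C_0 − rank ∂_1 = 8 − 6 = 2, and the invariant factors of ∂_1 are all 1, so H_0 ≅ Z^2.
  H_1: rank ker ∂_1 − rank ∂_2 = (10 − 6) − 3 = 1, and the invariant factors of ∂_2 are all 1, so H_1 ≅ Z.
  H_2: rank ker ∂_2 − rank ∂_3 = (3 − 3) − 0 = 0, and there is no ∂_3, so H_2 ≅ 0.

As a check, the Euler characteristic is 8 − 10 + 3 = 1, which agrees with 2 − 1 + 0 = 1.

Hence the Betti numbers are b_0 = 2, b_1 = 1, b_2 = 0.

b_0 = 2, b_1 = 1, b_2 = 0.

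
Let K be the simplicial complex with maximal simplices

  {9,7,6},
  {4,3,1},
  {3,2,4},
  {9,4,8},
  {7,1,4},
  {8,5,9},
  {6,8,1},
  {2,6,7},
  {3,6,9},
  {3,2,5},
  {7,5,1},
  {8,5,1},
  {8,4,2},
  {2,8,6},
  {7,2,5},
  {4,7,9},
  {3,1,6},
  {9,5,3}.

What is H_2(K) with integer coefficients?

H_2 ≅ Z.

We work with the vertex ordering 1 < 2 < 3 < 4 < 5 < 6 < 7 < 8 < 9. The simplices of K, each written with vertices in increasing order, are:

  0-simplices (9): [1], [2], [3], [4], [5], [6], [7], [8], [9]
  1-simplices (27): (27 of them)
  2-simplices (18): [1,3,4], [1,3,6], [1,4,7], [1,5,7], [1,5,8], [1,6,8], [2,3,4], [2,3,5], [2,4,8], [2,5,7], [2,6,7], [2,6,8], [3,5,9], [3,6,9], [4,7,9], [4,8,9], [5,8,9], [6,7,9]

Hence C_0 ≅ Z^9, C_1 ≅ Z^27, C_2 ≅ Z^18.

The boundary map ∂_1: C_1 → C_0 sends each edge [p,q] (with p < q) to q − p. For instance
  ∂[1,6] = [6] − [1].
As a 9×27 matrix over Z this has rank 8, with invariant factors (1,1,1,1,1,1,1,1).

∂_2: C_2 → C_1 acts by ∂[p,q,r] = [q,r] − [p,r] + [p,q]. For instance
  ∂[5,8,9] = [8,9] − [5,9] + [5,8],
  ∂[2,6,7] = [6,7] − [2,7] + [2,6].
The resulting 27×18 matrix has rank 17, and its Smith normal form has invariant factors (1,1,1,1,1,1,1,1,1,1,1,1,1,1,1,1,1).

From H_k ≅ ker(∂_k) / im(∂_{k+1}) we obtain:

  H_2: rank ker ∂_2 − rank ∂_3 = (18 − 17) − 0 = 1, and there is no ∂_3, so H_2 ≅ Z.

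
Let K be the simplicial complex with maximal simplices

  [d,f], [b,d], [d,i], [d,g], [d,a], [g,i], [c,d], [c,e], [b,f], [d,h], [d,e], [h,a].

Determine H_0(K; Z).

H_0 = Z.

Order the vertices as a < b < c < d < e < f < g < h < i. Listing each simplex with vertices in this order, K has dimension 1 with simplices:

  0-simplices (9): a, b, c, d, e, f, g, h, i
  1-simplices (12): ad, ah, bd, bf, cd, ce, de, df, dg, dh, di, gi

so the chain groups are C_0 ≅ Z^9, C_1 ≅ Z^12.

The boundary map ∂_1: C_1 → C_0 is given by ∂[p,q] = [q] − [p]. For instance
  ∂ce = e − c.
As a 9×12 matrix over Z this has rank 8, with invariant factors (1,1,1,1,1,1,1,1).

Reading off H_k = ker ∂_k / im ∂_{k+1}:

  H_0: rank C_0 − rank ∂_1 = 9 − 8 = 1, and the invariant factors of ∂_1 are all 1, so H_0 ≅ Z.

(K is a triangulation of a wedge of 4 circles.)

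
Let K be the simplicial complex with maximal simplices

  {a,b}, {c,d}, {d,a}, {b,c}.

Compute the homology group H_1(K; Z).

Fix the vertex order a < b < c < d and write every simplex with vertices in increasing order. Then dim K = 1 and the simplices of K are:

  0-simplices (4): a, b, c, d
  1-simplices (4): ab, ad, bc, cd

Hence C_0 ≅ Z^4, C_1 ≅ Z^4.

∂_1: C_1 → C_0 maps an edge to its endpoints' difference, ∂[p,q] = q − p. For instance
  ∂ad = d − a.
The resulting 4×4 matrix has rank 3, and its Smith normal form has invariant factors (1,1,1).

Reading off H_k = ker ∂_k / im ∂_{k+1}:

  H_1: rank ker ∂_1 − rank ∂_2 = (4 − 3) − 0 = 1, and there is no ∂_2, so H_1 = Z.

H_1 = Z.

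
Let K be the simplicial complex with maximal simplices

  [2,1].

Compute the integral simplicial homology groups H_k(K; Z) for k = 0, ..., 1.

We work with the vertex ordering 1 < 2. The simplices of K, each written with vertices in increasing order, are:

  0-simplices (2): [1], [2]
  1-simplices (1): [1,2]

Hence C_0 ≅ Z^2, C_1 ≅ Z^1.

The boundary map ∂_1: C_1 → C_0 maps an edge to its endpoints' difference, ∂[p,q] = q − p. For instance
  ∂[1,2] = [2] − [1].
This gives a 2×1 integer matrix of rank 1; reducing to Smith normal form yields diagonal entries (1).

Reading off H_k = ker ∂_k / im ∂_{k+1}:

  H_0: rank C_0 − rank ∂_1 = 2 − 1 = 1, and the invariant factors of ∂_1 are all 1, so H_0 ≅ Z.
  H_1: rank ker ∂_1 − rank ∂_2 = (1 − 1) − 0 = 0, and there is no ∂_2, so H_1 ≅ 0.

(K is a triangulation of the 1-simplex.)

H_0 = Z,  H_1 = 0.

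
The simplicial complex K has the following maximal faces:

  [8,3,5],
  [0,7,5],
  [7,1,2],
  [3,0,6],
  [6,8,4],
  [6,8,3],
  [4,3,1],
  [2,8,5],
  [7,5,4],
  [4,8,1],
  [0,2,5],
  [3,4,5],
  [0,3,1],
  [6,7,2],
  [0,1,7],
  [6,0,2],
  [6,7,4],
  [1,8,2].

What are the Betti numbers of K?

Order the vertices as 0 < 1 < 2 < 3 < 4 < 5 < 6 < 7 < 8. Listing each simplex with vertices in this order, K has dimension 2 with simplices:

  0-simplices (9): [0], [1], [2], [3], [4], [5], [6], [7], [8]
  1-simplices (27): (27 of them)
  2-simplices (18): [0,1,3], [0,1,7], [0,2,5], [0,2,6], [0,3,6], [0,5,7], [1,2,7], [1,2,8], [1,3,4], [1,4,8], [2,5,8], [2,6,7], [3,4,5], [3,5,8], [3,6,8], [4,5,7], [4,6,7], [4,6,8]

so the chain groups are C_0 ≅ Z^9, C_1 ≅ Z^27, C_2 ≅ Z^18.

The boundary map ∂_1: C_1 → C_0 sends each edge [p,q] (with p < q) to q − p. For instance
  ∂[1,4] = [4] − [1].
The 9×27 boundary matrix has rank 8 and Smith normal form diag(1,1,1,1,1,1,1,1).

The boundary map ∂_2: C_2 → C_1 sends each 2-simplex [p,q,r] to [q,r] − [p,r] + [p,q]. For instance
  ∂[3,6,8] = [6,8] − [3,8] + [3,6],
  ∂[0,1,7] = [1,7] − [0,7] + [0,1].
The 27×18 boundary matrix has rank 18 and Smith normal form diag(1,1,1,1,1,1,1,1,1,1,1,1,1,1,1,1,1,2).

Now H_k = ker ∂_k / im ∂_{k+1}, so:

  H_0: rank C_0 − rank ∂_1 = 9 − 8 = 1, and the invariant factors of ∂_1 are all 1, so H_0 ≅ Z.
  H_1: rank ker ∂_1 − rank ∂_2 = (27 − 8) − 18 = 1, and ∂_2 has invariant factor 2 > 1, so H_1 ≅ Z × Z/2.
  H_2: rank ker ∂_2 − rank ∂_3 = (18 − 18) − 0 = 0, and there is no ∂_3, so H_2 ≅ 0.

As a check, the Euler characteristic is 9 − 27 + 18 = 0, which agrees with 1 − 1 + 0 = 0.
(K is a triangulation of the Klein bottle.)

Hence the Betti numbers are b_0 = 1, b_1 = 1, b_2 = 0.

b_0 = 1, b_1 = 1, b_2 = 0.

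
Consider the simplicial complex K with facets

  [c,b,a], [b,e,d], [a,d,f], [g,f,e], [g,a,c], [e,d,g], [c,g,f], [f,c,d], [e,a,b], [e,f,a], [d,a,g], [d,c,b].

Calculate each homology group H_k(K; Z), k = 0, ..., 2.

Take the total order a < b < c < d < e < f < g on the vertex set. Then K (dimension 2) consists of the simplices:

  0-simplices (7): a, b, c, d, e, f, g
  1-simplices (18): ab, ac, ad, ae, af, ag, bc, bd, be, cd, cf, cg, de, df, dg, ef, eg, fg
  2-simplices (12): abc, abe, acg, adf, adg, aef, bcd, bde, cdf, cfg, deg, efg

so the chain groups are C_0 ≅ Z^7, C_1 ≅ Z^18, C_2 ≅ Z^12.

The boundary map ∂_1: C_1 → C_0 is given by ∂[p,q] = [q] − [p]. For instance
  ∂bc = c − b.
As a 7×18 matrix over Z this has rank 6, with invariant factors (1,1,1,1,1,1).

Boundary ∂_2: C_2 → C_1 maps a triangle to the signed sum of its edges. For instance
  ∂acg = cg − ag + ac,
  ∂deg = eg − dg + de.
As a 18×12 matrix over Z this has rank 12, with invariant factors (1,1,1,1,1,1,1,1,1,1,1,2).

Now H_k = ker ∂_k / im ∂_{k+1}, so:

  H_0: rank C_0 − rank ∂_1 = 7 − 6 = 1, and the invariant factors of ∂_1 are all 1, so H_0 = Z.
  H_1: rank ker ∂_1 − rank ∂_2 = (18 − 6) − 12 = 0, and ∂_2 has invariant factor 2 > 1, so H_1 = Z/2Z.
  H_2: rank ker ∂_2 − rank ∂_3 = (12 − 12) − 0 = 0, and there is no ∂_3, so H_2 = 0.

As a check, the Euler characteristic is 7 − 18 + 12 = 1, which agrees with 1 − 0 + 0 = 1.

H_0 ≅ Z,  H_1 ≅ Z/2Z,  H_2 = 0.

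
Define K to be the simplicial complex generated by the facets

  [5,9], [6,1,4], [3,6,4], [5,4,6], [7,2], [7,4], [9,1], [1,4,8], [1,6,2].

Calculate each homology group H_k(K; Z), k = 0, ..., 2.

We work with the vertex ordering 1 < 2 < 3 < 4 < 5 < 6 < 7 < 8 < 9. The simplices of K, each written with vertices in increasing order, are:

  0-simplices (9): [1], [2], [3], [4], [5], [6], [7], [8], [9]
  1-simplices (15): [1,2], [1,4], [1,6], [1,8], [1,9], [2,6], [2,7], [3,4], [3,6], [4,5], [4,6], [4,7], [4,8], [5,6], [5,9]
  2-simplices (5): [1,2,6], [1,4,6], [1,4,8], [3,4,6], [4,5,6]

so the chain groups are C_0 ≅ Z^9, C_1 ≅ Z^15, C_2 ≅ Z^5.

∂_1: C_1 → C_0 sends each edge [p,q] (with p < q) to q − p.
This gives a 9×15 integer matrix of rank 8; reducing to Smith normal form yields diagonal entries (1,1,1,1,1,1,1,1).

The boundary map ∂_2: C_2 → C_1 maps a triangle to the signed sum of its edges. For instance
  ∂[1,2,6] = [2,6] − [1,6] + [1,2],
  ∂[1,4,8] = [4,8] − [1,8] + [1,4].
This gives a 15×5 integer matrix of rank 5; reducing to Smith normal form yields diagonal entries (1,1,1,1,1).

Reading off H_k = ker ∂_k / im ∂_{k+1}:

  H_0: rank C_0 − rank ∂_1 = 9 − 8 = 1, and the invariant factors of ∂_1 are all 1, so H_0 ≅ Z.
  H_1: rank ker ∂_1 − rank ∂_2 = (15 − 8) − 5 = 2, and the invariant factors of ∂_2 are all 1, so H_1 ≅ Z^2.
  H_2: rank ker ∂_2 − rank ∂_3 = (5 − 5) − 0 = 0, and there is no ∂_3, so H_2 ≅ 0.

H_0 ≅ Z,  H_1 ≅ Z^2,  H_2 = 0.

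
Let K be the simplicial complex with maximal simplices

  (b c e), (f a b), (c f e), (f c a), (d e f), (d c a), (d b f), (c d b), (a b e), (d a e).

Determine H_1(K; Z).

H_1 = Z_2.

Take the total order a < b < c < d < e < f on the vertex set. Then K (dimension 2) consists of the simplices:

  0-simplices (6): a, b, c, d, e, f
  1-simplices (15): ab, ac, ad, ae, af, bc, bd, be, bf, cd, ce, cf, de, df, ef
  2-simplices (10): abe, abf, acd, acf, ade, bcd, bce, bdf, cef, def

Hence C_0 ≅ Z^6, C_1 ≅ Z^15, C_2 ≅ Z^10.

Boundary ∂_1: C_1 → C_0 sends each edge [p,q] (with p < q) to q − p.
As a 6×15 matrix over Z this has rank 5, with invariant factors (1,1,1,1,1).

∂_2: C_2 → C_1 maps a triangle to the signed sum of its edges. For instance
  ∂cef = ef − cf + ce,
  ∂bdf = df − bf + bd.
This gives a 15×10 integer matrix of rank 10; reducing to Smith normal form yields diagonal entries (1,1,1,1,1,1,1,1,1,2).

Computing H_k = (kernel of ∂_k) / (image of ∂_{k+1}):

  H_1: rank ker ∂_1 − rank ∂_2 = (15 − 5) − 10 = 0, and ∂_2 has invariant factor 2 > 1, so H_1 ≅ Z_2.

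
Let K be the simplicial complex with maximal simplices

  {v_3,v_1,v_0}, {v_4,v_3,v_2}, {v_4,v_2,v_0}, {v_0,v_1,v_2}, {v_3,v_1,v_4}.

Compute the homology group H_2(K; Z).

H_2 ≅ 0.

We work with the vertex ordering v_0 < v_1 < v_2 < v_3 < v_4. The simplices of K, each written with vertices in increasing order, are:

  0-simplices (5): [v_0], [v_1], [v_2], [v_3], [v_4]
  1-simplices (10): [v_0,v_1], [v_0,v_2], [v_0,v_3], [v_0,v_4], [v_1,v_2], [v_1,v_3], [v_1,v_4], [v_2,v_3], [v_2,v_4], [v_3,v_4]
  2-simplices (5): [v_0,v_1,v_2], [v_0,v_1,v_3], [v_0,v_2,v_4], [v_1,v_3,v_4], [v_2,v_3,v_4]

giving chain groups C_0 ≅ Z^5, C_1 ≅ Z^10, C_2 ≅ Z^5.

Boundary ∂_1: C_1 → C_0 sends each edge [p,q] (with p < q) to q − p.
The resulting 5×10 matrix has rank 4, and its Smith normal form has invariant factors (1,1,1,1).

Boundary ∂_2: C_2 → C_1 acts by ∂[p,q,r] = [q,r] − [p,r] + [p,q]. For instance
  ∂[v_0,v_1,v_2] = [v_1,v_2] − [v_0,v_2] + [v_0,v_1],
  ∂[v_0,v_2,v_4] = [v_2,v_4] − [v_0,v_4] + [v_0,v_2].
This gives a 10×5 integer matrix of rank 5; reducing to Smith normal form yields diagonal entries (1,1,1,1,1).

Now H_k = ker ∂_k / im ∂_{k+1}, so:

  H_2: rank ker ∂_2 − rank ∂_3 = (5 − 5) − 0 = 0, and there is no ∂_3, so H_2 = 0.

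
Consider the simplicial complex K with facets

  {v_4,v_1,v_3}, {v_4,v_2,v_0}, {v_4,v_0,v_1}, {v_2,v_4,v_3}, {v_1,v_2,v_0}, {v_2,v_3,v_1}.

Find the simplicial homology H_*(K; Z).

Order the vertices as v_0 < v_1 < v_2 < v_3 < v_4. Listing each simplex with vertices in this order, K has dimension 2 with simplices:

  0-simplices (5): [v_0], [v_1], [v_2], [v_3], [v_4]
  1-simplices (9): [v_0,v_1], [v_0,v_2], [v_0,v_4], [v_1,v_2], [v_1,v_3], [v_1,v_4], [v_2,v_3], [v_2,v_4], [v_3,v_4]
  2-simplices (6): [v_0,v_1,v_2], [v_0,v_1,v_4], [v_0,v_2,v_4], [v_1,v_2,v_3], [v_1,v_3,v_4], [v_2,v_3,v_4]

giving chain groups C_0 ≅ Z^5, C_1 ≅ Z^9, C_2 ≅ Z^6.

The boundary map ∂_1: C_1 → C_0 is given by ∂[p,q] = [q] − [p].
The resulting 5×9 matrix has rank 4, and its Smith normal form has invariant factors (1,1,1,1).

The boundary map ∂_2: C_2 → C_1 maps a triangle to the signed sum of its edges. For instance
  ∂[v_1,v_2,v_3] = [v_2,v_3] − [v_1,v_3] + [v_1,v_2],
  ∂[v_1,v_3,v_4] = [v_3,v_4] − [v_1,v_4] + [v_1,v_3].
This gives a 9×6 integer matrix of rank 5; reducing to Smith normal form yields diagonal entries (1,1,1,1,1).

Now H_k = ker ∂_k / im ∂_{k+1}, so:

  H_0: rank C_0 − rank ∂_1 = 5 − 4 = 1, and the invariant factors of ∂_1 are all 1, so H_0 ≅ Z.
  H_1: rank ker ∂_1 − rank ∂_2 = (9 − 4) − 5 = 0, and the invariant factors of ∂_2 are all 1, so H_1 ≅ 0.
  H_2: rank ker ∂_2 − rank ∂_3 = (6 − 5) − 0 = 1, and there is no ∂_3, so H_2 ≅ Z.

As a check, the Euler characteristic is 5 − 9 + 6 = 2, which agrees with 1 − 0 + 1 = 2.

H_0 ≅ Z,  H_1 = 0,  H_2 ≅ Z.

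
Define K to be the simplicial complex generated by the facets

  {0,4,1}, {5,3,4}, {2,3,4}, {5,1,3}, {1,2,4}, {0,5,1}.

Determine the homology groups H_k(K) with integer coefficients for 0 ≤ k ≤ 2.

H_0 ≅ Z,  H_1 ≅ Z,  H_2 = 0.

K has 6 vertices, 12 edges, 6 triangles.
rank ∂_0 = 0, rank ∂_1 = 5 ⇒ b_0 = 6 − 0 − 5 = 1; all invariant factors of ∂_1 are 1 so no torsion. So H_0 = Z.
rank ∂_1 = 5, rank ∂_2 = 6 ⇒ b_1 = 12 − 5 − 6 = 1; all invariant factors of ∂_2 are 1 so no torsion. So H_1 = Z.
rank ∂_2 = 6, rank ∂_3 = 0 ⇒ b_2 = 6 − 6 − 0 = 0. So H_2 = 0.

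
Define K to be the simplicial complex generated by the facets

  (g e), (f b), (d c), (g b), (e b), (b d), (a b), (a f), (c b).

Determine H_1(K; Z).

Take the total order a < b < c < d < e < f < g on the vertex set. Then K (dimension 1) consists of the simplices:

  0-simplices (7): a, b, c, d, e, f, g
  1-simplices (9): ab, af, bc, bd, be, bf, bg, cd, eg

so the chain groups are C_0 ≅ Z^7, C_1 ≅ Z^9.

The boundary map ∂_1: C_1 → C_0 sends each edge [p,q] (with p < q) to q − p. For instance
  ∂eg = g − e.
The resulting 7×9 matrix has rank 6, and its Smith normal form has invariant factors (1,1,1,1,1,1).

Reading off H_k = ker ∂_k / im ∂_{k+1}:

  H_1: rank ker ∂_1 − rank ∂_2 = (9 − 6) − 0 = 3, and there is no ∂_2, so H_1 = Z^3.

H_1 ≅ Z^3.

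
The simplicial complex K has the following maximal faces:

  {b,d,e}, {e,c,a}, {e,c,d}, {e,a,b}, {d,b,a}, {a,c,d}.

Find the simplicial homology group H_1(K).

H_1 = 0.

Take the total order a < b < c < d < e on the vertex set. Then K (dimension 2) consists of the simplices:

  0-simplices (5): a, b, c, d, e
  1-simplices (9): ab, ac, ad, ae, bd, be, cd, ce, de
  2-simplices (6): abd, abe, acd, ace, bde, cde

so the chain groups are C_0 ≅ Z^5, C_1 ≅ Z^9, C_2 ≅ Z^6.

∂_1: C_1 → C_0 maps an edge to its endpoints' difference, ∂[p,q] = q − p. For instance
  ∂ab = b − a.
The resulting 5×9 matrix has rank 4, and its Smith normal form has invariant factors (1,1,1,1).

The boundary map ∂_2: C_2 → C_1 acts by ∂[p,q,r] = [q,r] − [p,r] + [p,q]. For instance
  ∂acd = cd − ad + ac,
  ∂bde = de − be + bd.
As a 9×6 matrix over Z this has rank 5, with invariant factors (1,1,1,1,1).

Computing H_k = (kernel of ∂_k) / (image of ∂_{k+1}):

  H_1: rank ker ∂_1 − rank ∂_2 = (9 − 4) − 5 = 0, and the invariant factors of ∂_2 are all 1, so H_1 = 0.

(K is a triangulation of the 2-sphere S^2.)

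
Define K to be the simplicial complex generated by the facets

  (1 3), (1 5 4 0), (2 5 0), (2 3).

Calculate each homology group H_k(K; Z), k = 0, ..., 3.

H_0 ≅ Z,  H_1 ≅ Z,  H_2 = 0,  H_3 = 0.

Fix the vertex order 0 < 1 < 2 < 3 < 4 < 5 and write every simplex with vertices in increasing order. Then dim K = 3 and the simplices of K are:

  0-simplices (6): [0], [1], [2], [3], [4], [5]
  1-simplices (10): [0,1], [0,2], [0,4], [0,5], [1,3], [1,4], [1,5], [2,3], [2,5], [4,5]
  2-simplices (5): [0,1,4], [0,1,5], [0,2,5], [0,4,5], [1,4,5]
  3-simplices (1): [0,1,4,5]

Hence C_0 ≅ Z^6, C_1 ≅ Z^10, C_2 ≅ Z^5, C_3 ≅ Z^1.

∂_1: C_1 → C_0 is given by ∂[p,q] = [q] − [p].
The resulting 6×10 matrix has rank 5, and its Smith normal form has invariant factors (1,1,1,1,1).

The boundary map ∂_2: C_2 → C_1 sends each 2-simplex [p,q,r] to [q,r] − [p,r] + [p,q]. For instance
  ∂[0,4,5] = [4,5] − [0,5] + [0,4],
  ∂[0,1,5] = [1,5] − [0,5] + [0,1].
As a 10×5 matrix over Z this has rank 4, with invariant factors (1,1,1,1).

∂_3: C_3 → C_2 sends each 3-simplex σ to the alternating sum Σ_i (−1)^i (σ with its i-th vertex removed). For instance
  ∂[0,1,4,5] = [1,4,5] − [0,4,5] + [0,1,5] − [0,1,4].
The resulting 5×1 matrix has rank 1, and its Smith normal form has invariant factors (1).

From H_k ≅ ker(∂_k) / im(∂_{k+1}) we obtain:

  H_0: rank C_0 − rank ∂_1 = 6 − 5 = 1, and the invariant factors of ∂_1 are all 1, so H_0 = Z.
  H_1: rank ker ∂_1 − rank ∂_2 = (10 − 5) − 4 = 1, and the invariant factors of ∂_2 are all 1, so H_1 = Z.
  H_2: rank ker ∂_2 − rank ∂_3 = (5 − 4) − 1 = 0, and the invariant factors of ∂_3 are all 1, so H_2 = 0.
  H_3: rank ker ∂_3 − rank ∂_4 = (1 − 1) − 0 = 0, and there is no ∂_4, so H_3 = 0.

As a check, the Euler characteristic is 6 − 10 + 5 − 1 = 0, which agrees with 1 − 1 + 0 − 0 = 0.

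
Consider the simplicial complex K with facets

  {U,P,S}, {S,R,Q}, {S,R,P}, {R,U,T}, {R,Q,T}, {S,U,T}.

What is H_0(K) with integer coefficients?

Order the vertices as P < Q < R < S < T < U. Listing each simplex with vertices in this order, K has dimension 2 with simplices:

  0-simplices (6): P, Q, R, S, T, U
  1-simplices (12): PR, PS, PU, QR, QS, QT, RS, RT, RU, ST, SU, TU
  2-simplices (6): PRS, PSU, QRS, QRT, RTU, STU

giving chain groups C_0 ≅ Z^6, C_1 ≅ Z^12, C_2 ≅ Z^6.

The boundary map ∂_1: C_1 → C_0 maps an edge to its endpoints' difference, ∂[p,q] = q − p.
The resulting 6×12 matrix has rank 5, and its Smith normal form has invariant factors (1,1,1,1,1).

The boundary map ∂_2: C_2 → C_1 maps a triangle to the signed sum of its edges. For instance
  ∂QRS = RS − QS + QR,
  ∂STU = TU − SU + ST.
This gives a 12×6 integer matrix of rank 6; reducing to Smith normal form yields diagonal entries (1,1,1,1,1,1).

Now H_k = ker ∂_k / im ∂_{k+1}, so:

  H_0: rank C_0 − rank ∂_1 = 6 − 5 = 1, and the invariant factors of ∂_1 are all 1, so H_0 ≅ Z.

H_0 ≅ Z.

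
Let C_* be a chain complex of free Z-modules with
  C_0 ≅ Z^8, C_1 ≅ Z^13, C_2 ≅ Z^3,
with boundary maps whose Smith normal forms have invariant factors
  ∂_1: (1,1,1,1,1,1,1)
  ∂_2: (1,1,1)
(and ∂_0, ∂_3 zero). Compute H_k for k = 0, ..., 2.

H_0 = Z,  H_1 = Z^3,  H_2 = 0.

H_0: b_0 = 8 − 0 − 7 = 1; torsion from ∂_1 factors > 1: none. So H_0 = Z.
H_1: b_1 = 13 − 7 − 3 = 3; torsion from ∂_2 factors > 1: none. So H_1 = Z^3.
H_2: b_2 = 3 − 3 − 0 = 0; torsion from ∂_3 factors > 1: none. So H_2 = 0.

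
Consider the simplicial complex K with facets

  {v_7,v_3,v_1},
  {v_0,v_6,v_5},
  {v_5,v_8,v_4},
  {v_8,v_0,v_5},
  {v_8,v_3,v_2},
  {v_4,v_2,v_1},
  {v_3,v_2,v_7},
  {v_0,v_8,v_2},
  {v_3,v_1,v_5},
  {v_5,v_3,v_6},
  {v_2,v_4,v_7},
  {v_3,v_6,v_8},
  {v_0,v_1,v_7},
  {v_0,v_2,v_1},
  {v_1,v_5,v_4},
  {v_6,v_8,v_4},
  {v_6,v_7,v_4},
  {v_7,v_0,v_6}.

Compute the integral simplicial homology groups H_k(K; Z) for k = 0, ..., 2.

H_0 ≅ Z,  H_1 ≅ Z ⊕ Z/2Z,  H_2 = 0.

Take the total order v_0 < v_1 < v_2 < v_3 < v_4 < v_5 < v_6 < v_7 < v_8 on the vertex set. Then K (dimension 2) consists of the simplices:

  0-simplices (9): [v_0], [v_1], [v_2], [v_3], [v_4], [v_5], [v_6], [v_7], [v_8]
  1-simplices (27): (27 of them)
  2-simplices (18): (18 of them)

giving chain groups C_0 ≅ Z^9, C_1 ≅ Z^27, C_2 ≅ Z^18.

∂_1: C_1 → C_0 sends each edge [p,q] (with p < q) to q − p.
The 9×27 boundary matrix has rank 8 and Smith normal form diag(1,1,1,1,1,1,1,1).

∂_2: C_2 → C_1 acts by ∂[p,q,r] = [q,r] − [p,r] + [p,q]. For instance
  ∂[v_4,v_6,v_8] = [v_6,v_8] − [v_4,v_8] + [v_4,v_6],
  ∂[v_1,v_2,v_4] = [v_2,v_4] − [v_1,v_4] + [v_1,v_2].
The resulting 27×18 matrix has rank 18, and its Smith normal form has invariant factors (1,1,1,1,1,1,1,1,1,1,1,1,1,1,1,1,1,2).

From H_k ≅ ker(∂_k) / im(∂_{k+1}) we obtain:

  H_0: rank C_0 − rank ∂_1 = 9 − 8 = 1, and the invariant factors of ∂_1 are all 1, so H_0 ≅ Z.
  H_1: rank ker ∂_1 − rank ∂_2 = (27 − 8) − 18 = 1, and ∂_2 has invariant factor 2 > 1, so H_1 ≅ Z ⊕ Z/2Z.
  H_2: rank ker ∂_2 − rank ∂_3 = (18 − 18) − 0 = 0, and there is no ∂_3, so H_2 ≅ 0.

(K is a triangulation of the Klein bottle.)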